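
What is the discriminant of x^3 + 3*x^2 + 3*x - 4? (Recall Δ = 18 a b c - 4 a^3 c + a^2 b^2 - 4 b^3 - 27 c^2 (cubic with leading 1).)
Δ = -675

For x^3 + a x^2 + b x + c the discriminant is Δ = 18 a b c - 4 a^3 c + a^2 b^2 - 4 b^3 - 27 c^2.
Plug a = 3, b = 3, c = -4:
  18*(3)*(3)*(-4) - 4*(3)^3*(-4) + (3)^2*(3)^2 - 4*(3)^3 - 27*(-4)^2
  = -648 + (432) + 81 + (-108) + (-432)
  = -675.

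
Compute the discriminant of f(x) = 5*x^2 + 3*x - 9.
Δ = 189

For a quadratic a x^2 + b x + c the discriminant is Δ = b^2 - 4ac = (3)^2 - 4*(5)*(-9) = 9 - (-180) = 189.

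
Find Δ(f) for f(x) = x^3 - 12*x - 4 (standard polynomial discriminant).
Δ = 6480

For a depressed cubic x^3 + p x + q the discriminant is Δ = -4 p^3 - 27 q^2 = -4*(-12)^3 - 27*(-4)^2 = 6912 - 432 = 6480.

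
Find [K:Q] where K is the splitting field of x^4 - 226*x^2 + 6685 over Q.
[K:Q] = 4

f factors as (x^2 - 191)(x^2 - 35); the splitting field is K = Q(sqrt(191), sqrt(35)). Since 191, 35, and 6685 are all non-squares in Q, the three subfields Q(sqrt(191)), Q(sqrt(35)), Q(sqrt(6685)) are distinct degree-2 extensions, so [K:Q] = 4 (Klein four Galois group).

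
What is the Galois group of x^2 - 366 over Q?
Gal(K/Q) = Z/2Z (cyclic of order 2)

x^2 - 366 is irreducible over Q since 366 is not a rational square. The splitting field Q(sqrt(366)) has degree 2 over Q, and its unique nontrivial automorphism is sqrt(366) ↦ -sqrt(366). Hence Gal(Q(sqrt(366))/Q) = Z/2Z.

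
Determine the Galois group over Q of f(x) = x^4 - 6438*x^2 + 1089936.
Gal(K/Q) = Z/2Z (cyclic of order 2)

f factors as (x^2 - 174)(x^2 - 6264), so the splitting field is K = Q(sqrt(174), sqrt(6264)). The squarefree part of 174 is 174 and the squarefree part of 6264 is also 174, so sqrt(174) and sqrt(6264) are both rational multiples of sqrt(174). Hence Q(sqrt(174)) = Q(sqrt(6264)) = Q(sqrt(174)), and the splitting field collapses to a single degree-2 extension with Galois group Z/2Z.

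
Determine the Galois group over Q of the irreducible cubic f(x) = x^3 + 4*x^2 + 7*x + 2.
Gal(K/Q) = S_3 (symmetric group of order 6)

Compute the discriminant of x^3 + (4)*x^2 + (7)*x + (2): Δ = -200. Since Δ is not a rational square, the Galois group is not contained in A_3; it must be the full S_3 (irreducibility of the cubic rules out anything smaller).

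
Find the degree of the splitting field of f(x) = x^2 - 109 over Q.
[K:Q] = 2

The polynomial x^2 - 109 is irreducible over Q since 109 is not a perfect square. Its splitting field is Q(sqrt(109)), which has degree 2 over Q.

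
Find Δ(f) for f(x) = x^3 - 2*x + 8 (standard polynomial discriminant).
Δ = -1696

For a depressed cubic x^3 + p x + q the discriminant is Δ = -4 p^3 - 27 q^2 = -4*(-2)^3 - 27*(8)^2 = 32 - 1728 = -1696.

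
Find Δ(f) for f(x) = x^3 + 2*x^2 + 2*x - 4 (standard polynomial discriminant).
Δ = -608

For x^3 + a x^2 + b x + c the discriminant is Δ = 18 a b c - 4 a^3 c + a^2 b^2 - 4 b^3 - 27 c^2.
Plug a = 2, b = 2, c = -4:
  18*(2)*(2)*(-4) - 4*(2)^3*(-4) + (2)^2*(2)^2 - 4*(2)^3 - 27*(-4)^2
  = -288 + (128) + 16 + (-32) + (-432)
  = -608.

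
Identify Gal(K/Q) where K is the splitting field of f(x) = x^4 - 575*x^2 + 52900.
Gal(K/Q) = Z/2Z (cyclic of order 2)

f factors as (x^2 - 460)(x^2 - 115), so the splitting field is K = Q(sqrt(460), sqrt(115)). The squarefree part of 460 is 115 and the squarefree part of 115 is also 115, so sqrt(460) and sqrt(115) are both rational multiples of sqrt(115). Hence Q(sqrt(460)) = Q(sqrt(115)) = Q(sqrt(115)), and the splitting field collapses to a single degree-2 extension with Galois group Z/2Z.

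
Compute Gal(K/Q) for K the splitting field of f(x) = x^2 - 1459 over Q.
Gal(K/Q) = Z/2Z (cyclic of order 2)

x^2 - 1459 is irreducible over Q since 1459 is not a rational square. The splitting field Q(sqrt(1459)) has degree 2 over Q, and its unique nontrivial automorphism is sqrt(1459) ↦ -sqrt(1459). Hence Gal(Q(sqrt(1459))/Q) = Z/2Z.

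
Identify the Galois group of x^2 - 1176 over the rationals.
Gal(K/Q) = Z/2Z (cyclic of order 2)

x^2 - 1176 is irreducible over Q since 1176 is not a rational square. The splitting field Q(sqrt(1176)) has degree 2 over Q, and its unique nontrivial automorphism is sqrt(1176) ↦ -sqrt(1176). Hence Gal(Q(sqrt(1176))/Q) = Z/2Z.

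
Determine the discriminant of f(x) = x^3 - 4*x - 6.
Δ = -716

For a depressed cubic x^3 + p x + q the discriminant is Δ = -4 p^3 - 27 q^2 = -4*(-4)^3 - 27*(-6)^2 = 256 - 972 = -716.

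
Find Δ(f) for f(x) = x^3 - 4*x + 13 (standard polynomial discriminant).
Δ = -4307

For a depressed cubic x^3 + p x + q the discriminant is Δ = -4 p^3 - 27 q^2 = -4*(-4)^3 - 27*(13)^2 = 256 - 4563 = -4307.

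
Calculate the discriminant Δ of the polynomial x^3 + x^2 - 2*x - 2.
Δ = 8

For x^3 + a x^2 + b x + c the discriminant is Δ = 18 a b c - 4 a^3 c + a^2 b^2 - 4 b^3 - 27 c^2.
Plug a = 1, b = -2, c = -2:
  18*(1)*(-2)*(-2) - 4*(1)^3*(-2) + (1)^2*(-2)^2 - 4*(-2)^3 - 27*(-2)^2
  = 72 + (8) + 4 + (32) + (-108)
  = 8.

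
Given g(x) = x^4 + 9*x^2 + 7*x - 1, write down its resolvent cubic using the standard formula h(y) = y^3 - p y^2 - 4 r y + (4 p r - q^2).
h(y) = y^3 - 9*y^2 + 4*y - 85

Identify coefficients: p = 9, q = 7, r = -1.
Plug into h(y) = y^3 - p y^2 - 4 r y + (4 p r - q^2):
  h(y) = y^3 - (9) y^2 - 4*(-1) y + (4*(9)*(-1) - (7)^2)
       = y^3 + (-9) y^2 + (4) y + (-85).
Simplifying: h(y) = y^3 - 9*y^2 + 4*y - 85.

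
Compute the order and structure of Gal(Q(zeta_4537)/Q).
|Gal(Q(zeta_4537)/Q)| = phi(4537) = 4176; group ≅ (Z/4537Z)^* ≅ Z/12Z × Z/348Z

The n-th cyclotomic polynomial Φ_4537(x) is the minimal polynomial of zeta_4537 over Q and has degree phi(4537) = 4176. So Q(zeta_4537) is a degree-4176 Galois extension with Galois group (Z/4537Z)^*. By CRT, (Z/4537Z)^* ≅ (Z/13Z)^* × (Z/349Z)^*. Each prime-power unit group is (Z/13Z)^* ≅ Z/12Z; (Z/349Z)^* ≅ Z/348Z. Hence Gal(Q(zeta_4537)/Q) ≅ Z/12Z × Z/348Z.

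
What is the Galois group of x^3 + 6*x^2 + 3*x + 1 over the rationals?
Gal(K/Q) = S_3 (symmetric group of order 6)

Compute the discriminant of x^3 + (6)*x^2 + (3)*x + (1): Δ = -351. Since Δ is not a rational square, the Galois group is not contained in A_3; it must be the full S_3 (irreducibility of the cubic rules out anything smaller).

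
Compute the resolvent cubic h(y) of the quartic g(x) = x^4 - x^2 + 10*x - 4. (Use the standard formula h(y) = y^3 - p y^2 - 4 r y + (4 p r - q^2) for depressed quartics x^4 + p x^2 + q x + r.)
h(y) = y^3 + y^2 + 16*y - 84

Identify coefficients: p = -1, q = 10, r = -4.
Plug into h(y) = y^3 - p y^2 - 4 r y + (4 p r - q^2):
  h(y) = y^3 - (-1) y^2 - 4*(-4) y + (4*(-1)*(-4) - (10)^2)
       = y^3 + (1) y^2 + (16) y + (-84).
Simplifying: h(y) = y^3 + y^2 + 16*y - 84.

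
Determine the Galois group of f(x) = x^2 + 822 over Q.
Gal(K/Q) = Z/2Z (cyclic of order 2)

x^2 + 822 is irreducible over Q since -822 is not a rational square. The splitting field Q(sqrt(-822)) has degree 2 over Q, and its unique nontrivial automorphism is sqrt(-822) ↦ -sqrt(-822). Hence Gal(Q(sqrt(-822))/Q) = Z/2Z.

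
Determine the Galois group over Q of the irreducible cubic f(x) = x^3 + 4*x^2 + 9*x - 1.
Gal(K/Q) = S_3 (symmetric group of order 6)

Compute the discriminant of x^3 + (4)*x^2 + (9)*x + (-1): Δ = -2039. Since Δ is not a rational square, the Galois group is not contained in A_3; it must be the full S_3 (irreducibility of the cubic rules out anything smaller).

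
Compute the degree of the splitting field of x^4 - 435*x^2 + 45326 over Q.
[K:Q] = 4

f factors as (x^2 - 262)(x^2 - 173); the splitting field is K = Q(sqrt(262), sqrt(173)). Since 262, 173, and 45326 are all non-squares in Q, the three subfields Q(sqrt(262)), Q(sqrt(173)), Q(sqrt(45326)) are distinct degree-2 extensions, so [K:Q] = 4 (Klein four Galois group).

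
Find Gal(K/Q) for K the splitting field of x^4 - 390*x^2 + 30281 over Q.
Gal(K/Q) = V_4 (Klein four-group, Z/2Z × Z/2Z)

f factors as (x^2 - 107)(x^2 - 283), so the splitting field is K = Q(sqrt(107), sqrt(283)). The elements 107, 283, 30281 are all non-squares in Q, so sqrt(107) and sqrt(283) generate independent quadratic extensions. Thus [K:Q] = 4 and Gal(K/Q) is generated by the two order-2 automorphisms sqrt(107) ↦ -sqrt(107) and sqrt(283) ↦ -sqrt(283), giving V_4.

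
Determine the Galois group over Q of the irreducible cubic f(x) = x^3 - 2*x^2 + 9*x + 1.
Gal(K/Q) = S_3 (symmetric group of order 6)

Compute the discriminant of x^3 + (-2)*x^2 + (9)*x + (1): Δ = -2911. Since Δ is not a rational square, the Galois group is not contained in A_3; it must be the full S_3 (irreducibility of the cubic rules out anything smaller).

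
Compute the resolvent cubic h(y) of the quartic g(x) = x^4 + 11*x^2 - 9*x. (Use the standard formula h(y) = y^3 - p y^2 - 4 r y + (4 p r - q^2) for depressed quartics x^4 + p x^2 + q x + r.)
h(y) = y^3 - 11*y^2 - 81

Identify coefficients: p = 11, q = -9, r = 0.
Plug into h(y) = y^3 - p y^2 - 4 r y + (4 p r - q^2):
  h(y) = y^3 - (11) y^2 - 4*(0) y + (4*(11)*(0) - (-9)^2)
       = y^3 + (-11) y^2 + (0) y + (-81).
Simplifying: h(y) = y^3 - 11*y^2 - 81.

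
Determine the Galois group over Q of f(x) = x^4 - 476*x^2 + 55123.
Gal(K/Q) = V_4 (Klein four-group, Z/2Z × Z/2Z)

f factors as (x^2 - 277)(x^2 - 199), so the splitting field is K = Q(sqrt(277), sqrt(199)). The elements 277, 199, 55123 are all non-squares in Q, so sqrt(277) and sqrt(199) generate independent quadratic extensions. Thus [K:Q] = 4 and Gal(K/Q) is generated by the two order-2 automorphisms sqrt(277) ↦ -sqrt(277) and sqrt(199) ↦ -sqrt(199), giving V_4.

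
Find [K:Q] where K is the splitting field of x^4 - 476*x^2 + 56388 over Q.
[K:Q] = 4

f factors as (x^2 - 222)(x^2 - 254); the splitting field is K = Q(sqrt(222), sqrt(254)). Since 222, 254, and 56388 are all non-squares in Q, the three subfields Q(sqrt(222)), Q(sqrt(254)), Q(sqrt(56388)) are distinct degree-2 extensions, so [K:Q] = 4 (Klein four Galois group).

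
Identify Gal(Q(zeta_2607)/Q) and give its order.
|Gal(Q(zeta_2607)/Q)| = phi(2607) = 1560; group ≅ (Z/2607Z)^* ≅ Z/2Z × Z/10Z × Z/78Z

The n-th cyclotomic polynomial Φ_2607(x) is the minimal polynomial of zeta_2607 over Q and has degree phi(2607) = 1560. So Q(zeta_2607) is a degree-1560 Galois extension with Galois group (Z/2607Z)^*. By CRT, (Z/2607Z)^* ≅ (Z/3Z)^* × (Z/11Z)^* × (Z/79Z)^*. Each prime-power unit group is (Z/3Z)^* ≅ Z/2Z; (Z/11Z)^* ≅ Z/10Z; (Z/79Z)^* ≅ Z/78Z. Hence Gal(Q(zeta_2607)/Q) ≅ Z/2Z × Z/10Z × Z/78Z.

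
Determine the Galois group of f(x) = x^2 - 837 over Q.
Gal(K/Q) = Z/2Z (cyclic of order 2)

x^2 - 837 is irreducible over Q since 837 is not a rational square. The splitting field Q(sqrt(837)) has degree 2 over Q, and its unique nontrivial automorphism is sqrt(837) ↦ -sqrt(837). Hence Gal(Q(sqrt(837))/Q) = Z/2Z.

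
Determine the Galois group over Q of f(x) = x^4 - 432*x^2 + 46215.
Gal(K/Q) = V_4 (Klein four-group, Z/2Z × Z/2Z)

f factors as (x^2 - 237)(x^2 - 195), so the splitting field is K = Q(sqrt(237), sqrt(195)). The elements 237, 195, 46215 are all non-squares in Q, so sqrt(237) and sqrt(195) generate independent quadratic extensions. Thus [K:Q] = 4 and Gal(K/Q) is generated by the two order-2 automorphisms sqrt(237) ↦ -sqrt(237) and sqrt(195) ↦ -sqrt(195), giving V_4.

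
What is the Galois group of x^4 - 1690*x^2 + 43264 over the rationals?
Gal(K/Q) = Z/2Z (cyclic of order 2)

f factors as (x^2 - 1664)(x^2 - 26), so the splitting field is K = Q(sqrt(1664), sqrt(26)). The squarefree part of 1664 is 26 and the squarefree part of 26 is also 26, so sqrt(1664) and sqrt(26) are both rational multiples of sqrt(26). Hence Q(sqrt(1664)) = Q(sqrt(26)) = Q(sqrt(26)), and the splitting field collapses to a single degree-2 extension with Galois group Z/2Z.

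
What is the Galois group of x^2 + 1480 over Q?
Gal(K/Q) = Z/2Z (cyclic of order 2)

x^2 + 1480 is irreducible over Q since -1480 is not a rational square. The splitting field Q(sqrt(-1480)) has degree 2 over Q, and its unique nontrivial automorphism is sqrt(-1480) ↦ -sqrt(-1480). Hence Gal(Q(sqrt(-1480))/Q) = Z/2Z.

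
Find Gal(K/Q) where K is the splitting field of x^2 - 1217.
Gal(K/Q) = Z/2Z (cyclic of order 2)

x^2 - 1217 is irreducible over Q since 1217 is not a rational square. The splitting field Q(sqrt(1217)) has degree 2 over Q, and its unique nontrivial automorphism is sqrt(1217) ↦ -sqrt(1217). Hence Gal(Q(sqrt(1217))/Q) = Z/2Z.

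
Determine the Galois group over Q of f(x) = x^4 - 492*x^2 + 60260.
Gal(K/Q) = V_4 (Klein four-group, Z/2Z × Z/2Z)

f factors as (x^2 - 230)(x^2 - 262), so the splitting field is K = Q(sqrt(230), sqrt(262)). The elements 230, 262, 60260 are all non-squares in Q, so sqrt(230) and sqrt(262) generate independent quadratic extensions. Thus [K:Q] = 4 and Gal(K/Q) is generated by the two order-2 automorphisms sqrt(230) ↦ -sqrt(230) and sqrt(262) ↦ -sqrt(262), giving V_4.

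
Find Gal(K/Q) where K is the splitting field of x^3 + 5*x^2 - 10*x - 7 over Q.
Gal(K/Q) = S_3 (symmetric group of order 6)

Compute the discriminant of x^3 + (5)*x^2 + (-10)*x + (-7): Δ = 14977. Since Δ is not a rational square, the Galois group is not contained in A_3; it must be the full S_3 (irreducibility of the cubic rules out anything smaller).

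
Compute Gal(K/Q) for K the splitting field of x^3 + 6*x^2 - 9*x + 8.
Gal(K/Q) = S_3 (symmetric group of order 6)

Compute the discriminant of x^3 + (6)*x^2 + (-9)*x + (8): Δ = -10584. Since Δ is not a rational square, the Galois group is not contained in A_3; it must be the full S_3 (irreducibility of the cubic rules out anything smaller).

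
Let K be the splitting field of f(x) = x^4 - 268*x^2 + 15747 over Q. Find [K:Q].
[K:Q] = 4

f factors as (x^2 - 181)(x^2 - 87); the splitting field is K = Q(sqrt(181), sqrt(87)). Since 181, 87, and 15747 are all non-squares in Q, the three subfields Q(sqrt(181)), Q(sqrt(87)), Q(sqrt(15747)) are distinct degree-2 extensions, so [K:Q] = 4 (Klein four Galois group).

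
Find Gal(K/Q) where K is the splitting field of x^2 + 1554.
Gal(K/Q) = Z/2Z (cyclic of order 2)

x^2 + 1554 is irreducible over Q since -1554 is not a rational square. The splitting field Q(sqrt(-1554)) has degree 2 over Q, and its unique nontrivial automorphism is sqrt(-1554) ↦ -sqrt(-1554). Hence Gal(Q(sqrt(-1554))/Q) = Z/2Z.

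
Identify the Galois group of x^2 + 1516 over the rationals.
Gal(K/Q) = Z/2Z (cyclic of order 2)

x^2 + 1516 is irreducible over Q since -1516 is not a rational square. The splitting field Q(sqrt(-1516)) has degree 2 over Q, and its unique nontrivial automorphism is sqrt(-1516) ↦ -sqrt(-1516). Hence Gal(Q(sqrt(-1516))/Q) = Z/2Z.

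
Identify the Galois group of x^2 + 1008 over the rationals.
Gal(K/Q) = Z/2Z (cyclic of order 2)

x^2 + 1008 is irreducible over Q since -1008 is not a rational square. The splitting field Q(sqrt(-1008)) has degree 2 over Q, and its unique nontrivial automorphism is sqrt(-1008) ↦ -sqrt(-1008). Hence Gal(Q(sqrt(-1008))/Q) = Z/2Z.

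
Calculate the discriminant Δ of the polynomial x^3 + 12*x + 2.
Δ = -7020

For a depressed cubic x^3 + p x + q the discriminant is Δ = -4 p^3 - 27 q^2 = -4*(12)^3 - 27*(2)^2 = -6912 - 108 = -7020.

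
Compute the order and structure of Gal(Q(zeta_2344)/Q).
|Gal(Q(zeta_2344)/Q)| = phi(2344) = 1168; group ≅ (Z/2344Z)^* ≅ Z/2Z × Z/2Z × Z/292Z

The n-th cyclotomic polynomial Φ_2344(x) is the minimal polynomial of zeta_2344 over Q and has degree phi(2344) = 1168. So Q(zeta_2344) is a degree-1168 Galois extension with Galois group (Z/2344Z)^*. By CRT, (Z/2344Z)^* ≅ (Z/8Z)^* × (Z/293Z)^*. Each prime-power unit group is (Z/8Z)^* ≅ Z/2Z × Z/2Z; (Z/293Z)^* ≅ Z/292Z. Hence Gal(Q(zeta_2344)/Q) ≅ Z/2Z × Z/2Z × Z/292Z.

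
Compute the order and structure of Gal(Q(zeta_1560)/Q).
|Gal(Q(zeta_1560)/Q)| = phi(1560) = 384; group ≅ (Z/1560Z)^* ≅ Z/2Z × Z/2Z × Z/2Z × Z/4Z × Z/12Z

The n-th cyclotomic polynomial Φ_1560(x) is the minimal polynomial of zeta_1560 over Q and has degree phi(1560) = 384. So Q(zeta_1560) is a degree-384 Galois extension with Galois group (Z/1560Z)^*. By CRT, (Z/1560Z)^* ≅ (Z/8Z)^* × (Z/3Z)^* × (Z/5Z)^* × (Z/13Z)^*. Each prime-power unit group is (Z/8Z)^* ≅ Z/2Z × Z/2Z; (Z/3Z)^* ≅ Z/2Z; (Z/5Z)^* ≅ Z/4Z; (Z/13Z)^* ≅ Z/12Z. Hence Gal(Q(zeta_1560)/Q) ≅ Z/2Z × Z/2Z × Z/2Z × Z/4Z × Z/12Z.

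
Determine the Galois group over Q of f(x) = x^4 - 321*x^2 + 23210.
Gal(K/Q) = V_4 (Klein four-group, Z/2Z × Z/2Z)

f factors as (x^2 - 211)(x^2 - 110), so the splitting field is K = Q(sqrt(211), sqrt(110)). The elements 211, 110, 23210 are all non-squares in Q, so sqrt(211) and sqrt(110) generate independent quadratic extensions. Thus [K:Q] = 4 and Gal(K/Q) is generated by the two order-2 automorphisms sqrt(211) ↦ -sqrt(211) and sqrt(110) ↦ -sqrt(110), giving V_4.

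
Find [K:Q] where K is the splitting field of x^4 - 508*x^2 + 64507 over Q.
[K:Q] = 4

f factors as (x^2 - 251)(x^2 - 257); the splitting field is K = Q(sqrt(251), sqrt(257)). Since 251, 257, and 64507 are all non-squares in Q, the three subfields Q(sqrt(251)), Q(sqrt(257)), Q(sqrt(64507)) are distinct degree-2 extensions, so [K:Q] = 4 (Klein four Galois group).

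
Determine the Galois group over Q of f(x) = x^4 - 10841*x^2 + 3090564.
Gal(K/Q) = Z/2Z (cyclic of order 2)

f factors as (x^2 - 10548)(x^2 - 293), so the splitting field is K = Q(sqrt(10548), sqrt(293)). The squarefree part of 10548 is 293 and the squarefree part of 293 is also 293, so sqrt(10548) and sqrt(293) are both rational multiples of sqrt(293). Hence Q(sqrt(10548)) = Q(sqrt(293)) = Q(sqrt(293)), and the splitting field collapses to a single degree-2 extension with Galois group Z/2Z.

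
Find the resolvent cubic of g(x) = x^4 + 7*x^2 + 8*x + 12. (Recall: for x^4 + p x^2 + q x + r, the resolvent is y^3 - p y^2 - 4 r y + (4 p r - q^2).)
h(y) = y^3 - 7*y^2 - 48*y + 272

Identify coefficients: p = 7, q = 8, r = 12.
Plug into h(y) = y^3 - p y^2 - 4 r y + (4 p r - q^2):
  h(y) = y^3 - (7) y^2 - 4*(12) y + (4*(7)*(12) - (8)^2)
       = y^3 + (-7) y^2 + (-48) y + (272).
Simplifying: h(y) = y^3 - 7*y^2 - 48*y + 272.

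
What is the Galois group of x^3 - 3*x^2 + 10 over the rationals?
Gal(K/Q) = S_3 (symmetric group of order 6)

Compute the discriminant of x^3 + (-3)*x^2 + (0)*x + (10): Δ = -1620. Since Δ is not a rational square, the Galois group is not contained in A_3; it must be the full S_3 (irreducibility of the cubic rules out anything smaller).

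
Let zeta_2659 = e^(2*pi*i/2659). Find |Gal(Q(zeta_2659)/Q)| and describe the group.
|Gal(Q(zeta_2659)/Q)| = phi(2659) = 2658; group ≅ (Z/2659Z)^* ≅ Z/2658Z

The n-th cyclotomic polynomial Φ_2659(x) is the minimal polynomial of zeta_2659 over Q and has degree phi(2659) = 2658. So Q(zeta_2659) is a degree-2658 Galois extension with Galois group (Z/2659Z)^*. (Z/2659Z)^* is cyclic since 2659 is an odd prime power (or 4). Hence Gal(Q(zeta_2659)/Q) ≅ Z/2658Z.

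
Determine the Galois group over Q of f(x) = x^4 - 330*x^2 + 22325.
Gal(K/Q) = V_4 (Klein four-group, Z/2Z × Z/2Z)

f factors as (x^2 - 235)(x^2 - 95), so the splitting field is K = Q(sqrt(235), sqrt(95)). The elements 235, 95, 22325 are all non-squares in Q, so sqrt(235) and sqrt(95) generate independent quadratic extensions. Thus [K:Q] = 4 and Gal(K/Q) is generated by the two order-2 automorphisms sqrt(235) ↦ -sqrt(235) and sqrt(95) ↦ -sqrt(95), giving V_4.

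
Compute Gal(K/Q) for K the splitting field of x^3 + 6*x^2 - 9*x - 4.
Gal(K/Q) = S_3 (symmetric group of order 6)

Compute the discriminant of x^3 + (6)*x^2 + (-9)*x + (-4): Δ = 12744. Since Δ is not a rational square, the Galois group is not contained in A_3; it must be the full S_3 (irreducibility of the cubic rules out anything smaller).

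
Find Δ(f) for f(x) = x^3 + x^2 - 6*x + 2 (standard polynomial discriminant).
Δ = 568

For x^3 + a x^2 + b x + c the discriminant is Δ = 18 a b c - 4 a^3 c + a^2 b^2 - 4 b^3 - 27 c^2.
Plug a = 1, b = -6, c = 2:
  18*(1)*(-6)*(2) - 4*(1)^3*(2) + (1)^2*(-6)^2 - 4*(-6)^3 - 27*(2)^2
  = -216 + (-8) + 36 + (864) + (-108)
  = 568.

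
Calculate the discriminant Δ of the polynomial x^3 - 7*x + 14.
Δ = -3920

For a depressed cubic x^3 + p x + q the discriminant is Δ = -4 p^3 - 27 q^2 = -4*(-7)^3 - 27*(14)^2 = 1372 - 5292 = -3920.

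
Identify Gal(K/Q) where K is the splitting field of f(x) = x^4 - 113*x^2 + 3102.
Gal(K/Q) = V_4 (Klein four-group, Z/2Z × Z/2Z)

f factors as (x^2 - 47)(x^2 - 66), so the splitting field is K = Q(sqrt(47), sqrt(66)). The elements 47, 66, 3102 are all non-squares in Q, so sqrt(47) and sqrt(66) generate independent quadratic extensions. Thus [K:Q] = 4 and Gal(K/Q) is generated by the two order-2 automorphisms sqrt(47) ↦ -sqrt(47) and sqrt(66) ↦ -sqrt(66), giving V_4.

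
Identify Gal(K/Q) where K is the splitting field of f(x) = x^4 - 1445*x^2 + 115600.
Gal(K/Q) = Z/2Z (cyclic of order 2)

f factors as (x^2 - 85)(x^2 - 1360), so the splitting field is K = Q(sqrt(85), sqrt(1360)). The squarefree part of 85 is 85 and the squarefree part of 1360 is also 85, so sqrt(85) and sqrt(1360) are both rational multiples of sqrt(85). Hence Q(sqrt(85)) = Q(sqrt(1360)) = Q(sqrt(85)), and the splitting field collapses to a single degree-2 extension with Galois group Z/2Z.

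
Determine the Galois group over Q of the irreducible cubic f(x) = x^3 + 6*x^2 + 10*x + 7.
Gal(K/Q) = S_3 (symmetric group of order 6)

Compute the discriminant of x^3 + (6)*x^2 + (10)*x + (7): Δ = -211. Since Δ is not a rational square, the Galois group is not contained in A_3; it must be the full S_3 (irreducibility of the cubic rules out anything smaller).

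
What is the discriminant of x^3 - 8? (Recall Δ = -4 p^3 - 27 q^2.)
Δ = -1728

For a depressed cubic x^3 + p x + q the discriminant is Δ = -4 p^3 - 27 q^2 = -4*(0)^3 - 27*(-8)^2 = 0 - 1728 = -1728.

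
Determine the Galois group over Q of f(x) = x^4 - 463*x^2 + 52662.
Gal(K/Q) = V_4 (Klein four-group, Z/2Z × Z/2Z)

f factors as (x^2 - 262)(x^2 - 201), so the splitting field is K = Q(sqrt(262), sqrt(201)). The elements 262, 201, 52662 are all non-squares in Q, so sqrt(262) and sqrt(201) generate independent quadratic extensions. Thus [K:Q] = 4 and Gal(K/Q) is generated by the two order-2 automorphisms sqrt(262) ↦ -sqrt(262) and sqrt(201) ↦ -sqrt(201), giving V_4.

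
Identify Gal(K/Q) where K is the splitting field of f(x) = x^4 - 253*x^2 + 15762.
Gal(K/Q) = V_4 (Klein four-group, Z/2Z × Z/2Z)

f factors as (x^2 - 111)(x^2 - 142), so the splitting field is K = Q(sqrt(111), sqrt(142)). The elements 111, 142, 15762 are all non-squares in Q, so sqrt(111) and sqrt(142) generate independent quadratic extensions. Thus [K:Q] = 4 and Gal(K/Q) is generated by the two order-2 automorphisms sqrt(111) ↦ -sqrt(111) and sqrt(142) ↦ -sqrt(142), giving V_4.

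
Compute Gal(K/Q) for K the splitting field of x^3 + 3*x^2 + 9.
Gal(K/Q) = S_3 (symmetric group of order 6)

Compute the discriminant of x^3 + (3)*x^2 + (0)*x + (9): Δ = -3159. Since Δ is not a rational square, the Galois group is not contained in A_3; it must be the full S_3 (irreducibility of the cubic rules out anything smaller).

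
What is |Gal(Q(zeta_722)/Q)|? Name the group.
|Gal(Q(zeta_722)/Q)| = phi(722) = 342; group ≅ (Z/722Z)^* ≅ Z/342Z

The n-th cyclotomic polynomial Φ_722(x) is the minimal polynomial of zeta_722 over Q and has degree phi(722) = 342. So Q(zeta_722) is a degree-342 Galois extension with Galois group (Z/722Z)^*. By CRT, (Z/722Z)^* ≅ (Z/2Z)^* × (Z/361Z)^*. Each prime-power unit group is (Z/2Z)^* ≅ trivial group (order 1); (Z/361Z)^* ≅ Z/342Z. Hence Gal(Q(zeta_722)/Q) ≅ Z/342Z.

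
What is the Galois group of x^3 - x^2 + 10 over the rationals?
Gal(K/Q) = S_3 (symmetric group of order 6)

Compute the discriminant of x^3 + (-1)*x^2 + (0)*x + (10): Δ = -2660. Since Δ is not a rational square, the Galois group is not contained in A_3; it must be the full S_3 (irreducibility of the cubic rules out anything smaller).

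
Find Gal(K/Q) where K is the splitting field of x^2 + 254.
Gal(K/Q) = Z/2Z (cyclic of order 2)

x^2 + 254 is irreducible over Q since -254 is not a rational square. The splitting field Q(sqrt(-254)) has degree 2 over Q, and its unique nontrivial automorphism is sqrt(-254) ↦ -sqrt(-254). Hence Gal(Q(sqrt(-254))/Q) = Z/2Z.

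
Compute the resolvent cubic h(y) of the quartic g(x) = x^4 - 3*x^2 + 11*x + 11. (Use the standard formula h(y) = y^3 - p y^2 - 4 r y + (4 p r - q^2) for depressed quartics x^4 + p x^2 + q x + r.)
h(y) = y^3 + 3*y^2 - 44*y - 253

Identify coefficients: p = -3, q = 11, r = 11.
Plug into h(y) = y^3 - p y^2 - 4 r y + (4 p r - q^2):
  h(y) = y^3 - (-3) y^2 - 4*(11) y + (4*(-3)*(11) - (11)^2)
       = y^3 + (3) y^2 + (-44) y + (-253).
Simplifying: h(y) = y^3 + 3*y^2 - 44*y - 253.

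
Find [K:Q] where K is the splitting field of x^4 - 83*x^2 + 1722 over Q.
[K:Q] = 4

f factors as (x^2 - 42)(x^2 - 41); the splitting field is K = Q(sqrt(42), sqrt(41)). Since 42, 41, and 1722 are all non-squares in Q, the three subfields Q(sqrt(42)), Q(sqrt(41)), Q(sqrt(1722)) are distinct degree-2 extensions, so [K:Q] = 4 (Klein four Galois group).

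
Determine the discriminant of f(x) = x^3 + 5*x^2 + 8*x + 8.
Δ = -416

For x^3 + a x^2 + b x + c the discriminant is Δ = 18 a b c - 4 a^3 c + a^2 b^2 - 4 b^3 - 27 c^2.
Plug a = 5, b = 8, c = 8:
  18*(5)*(8)*(8) - 4*(5)^3*(8) + (5)^2*(8)^2 - 4*(8)^3 - 27*(8)^2
  = 5760 + (-4000) + 1600 + (-2048) + (-1728)
  = -416.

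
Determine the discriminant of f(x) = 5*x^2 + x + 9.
Δ = -179

For a quadratic a x^2 + b x + c the discriminant is Δ = b^2 - 4ac = (1)^2 - 4*(5)*(9) = 1 - (180) = -179.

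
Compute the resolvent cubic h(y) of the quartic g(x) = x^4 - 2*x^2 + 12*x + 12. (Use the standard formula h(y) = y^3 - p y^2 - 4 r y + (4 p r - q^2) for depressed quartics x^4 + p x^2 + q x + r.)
h(y) = y^3 + 2*y^2 - 48*y - 240

Identify coefficients: p = -2, q = 12, r = 12.
Plug into h(y) = y^3 - p y^2 - 4 r y + (4 p r - q^2):
  h(y) = y^3 - (-2) y^2 - 4*(12) y + (4*(-2)*(12) - (12)^2)
       = y^3 + (2) y^2 + (-48) y + (-240).
Simplifying: h(y) = y^3 + 2*y^2 - 48*y - 240.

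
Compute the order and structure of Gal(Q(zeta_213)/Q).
|Gal(Q(zeta_213)/Q)| = phi(213) = 140; group ≅ (Z/213Z)^* ≅ Z/2Z × Z/70Z

The n-th cyclotomic polynomial Φ_213(x) is the minimal polynomial of zeta_213 over Q and has degree phi(213) = 140. So Q(zeta_213) is a degree-140 Galois extension with Galois group (Z/213Z)^*. By CRT, (Z/213Z)^* ≅ (Z/3Z)^* × (Z/71Z)^*. Each prime-power unit group is (Z/3Z)^* ≅ Z/2Z; (Z/71Z)^* ≅ Z/70Z. Hence Gal(Q(zeta_213)/Q) ≅ Z/2Z × Z/70Z.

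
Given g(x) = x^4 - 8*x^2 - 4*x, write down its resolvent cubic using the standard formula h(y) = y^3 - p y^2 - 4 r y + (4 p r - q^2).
h(y) = y^3 + 8*y^2 - 16

Identify coefficients: p = -8, q = -4, r = 0.
Plug into h(y) = y^3 - p y^2 - 4 r y + (4 p r - q^2):
  h(y) = y^3 - (-8) y^2 - 4*(0) y + (4*(-8)*(0) - (-4)^2)
       = y^3 + (8) y^2 + (0) y + (-16).
Simplifying: h(y) = y^3 + 8*y^2 - 16.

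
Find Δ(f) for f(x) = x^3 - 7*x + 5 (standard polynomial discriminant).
Δ = 697

For a depressed cubic x^3 + p x + q the discriminant is Δ = -4 p^3 - 27 q^2 = -4*(-7)^3 - 27*(5)^2 = 1372 - 675 = 697.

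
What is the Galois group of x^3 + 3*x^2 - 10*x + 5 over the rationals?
Gal(K/Q) = S_3 (symmetric group of order 6)

Compute the discriminant of x^3 + (3)*x^2 + (-10)*x + (5): Δ = 985. Since Δ is not a rational square, the Galois group is not contained in A_3; it must be the full S_3 (irreducibility of the cubic rules out anything smaller).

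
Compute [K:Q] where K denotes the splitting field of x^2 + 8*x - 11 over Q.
[K:Q] = 2

The discriminant of x^2 + (8)*x + (-11) is b^2 - 4c = 64 - (-44) = 108. Since 108 is not a perfect square in Q, the polynomial is irreducible over Q. Its two roots generate a degree-2 extension, so [K:Q] = 2.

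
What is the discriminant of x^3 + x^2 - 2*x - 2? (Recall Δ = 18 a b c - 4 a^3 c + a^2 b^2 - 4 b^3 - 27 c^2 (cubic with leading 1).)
Δ = 8

For x^3 + a x^2 + b x + c the discriminant is Δ = 18 a b c - 4 a^3 c + a^2 b^2 - 4 b^3 - 27 c^2.
Plug a = 1, b = -2, c = -2:
  18*(1)*(-2)*(-2) - 4*(1)^3*(-2) + (1)^2*(-2)^2 - 4*(-2)^3 - 27*(-2)^2
  = 72 + (8) + 4 + (32) + (-108)
  = 8.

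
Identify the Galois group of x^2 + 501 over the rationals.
Gal(K/Q) = Z/2Z (cyclic of order 2)

x^2 + 501 is irreducible over Q since -501 is not a rational square. The splitting field Q(sqrt(-501)) has degree 2 over Q, and its unique nontrivial automorphism is sqrt(-501) ↦ -sqrt(-501). Hence Gal(Q(sqrt(-501))/Q) = Z/2Z.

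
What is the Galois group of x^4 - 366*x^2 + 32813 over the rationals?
Gal(K/Q) = V_4 (Klein four-group, Z/2Z × Z/2Z)

f factors as (x^2 - 209)(x^2 - 157), so the splitting field is K = Q(sqrt(209), sqrt(157)). The elements 209, 157, 32813 are all non-squares in Q, so sqrt(209) and sqrt(157) generate independent quadratic extensions. Thus [K:Q] = 4 and Gal(K/Q) is generated by the two order-2 automorphisms sqrt(209) ↦ -sqrt(209) and sqrt(157) ↦ -sqrt(157), giving V_4.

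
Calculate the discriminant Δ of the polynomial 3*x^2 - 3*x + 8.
Δ = -87

For a quadratic a x^2 + b x + c the discriminant is Δ = b^2 - 4ac = (-3)^2 - 4*(3)*(8) = 9 - (96) = -87.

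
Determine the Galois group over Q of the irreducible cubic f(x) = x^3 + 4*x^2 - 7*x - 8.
Gal(K/Q) = S_3 (symmetric group of order 6)

Compute the discriminant of x^3 + (4)*x^2 + (-7)*x + (-8): Δ = 6508. Since Δ is not a rational square, the Galois group is not contained in A_3; it must be the full S_3 (irreducibility of the cubic rules out anything smaller).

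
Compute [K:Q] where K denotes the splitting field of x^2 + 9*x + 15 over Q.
[K:Q] = 2

The discriminant of x^2 + (9)*x + (15) is b^2 - 4c = 81 - (60) = 21. Since 21 is not a perfect square in Q, the polynomial is irreducible over Q. Its two roots generate a degree-2 extension, so [K:Q] = 2.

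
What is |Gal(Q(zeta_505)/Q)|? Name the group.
|Gal(Q(zeta_505)/Q)| = phi(505) = 400; group ≅ (Z/505Z)^* ≅ Z/4Z × Z/100Z

The n-th cyclotomic polynomial Φ_505(x) is the minimal polynomial of zeta_505 over Q and has degree phi(505) = 400. So Q(zeta_505) is a degree-400 Galois extension with Galois group (Z/505Z)^*. By CRT, (Z/505Z)^* ≅ (Z/5Z)^* × (Z/101Z)^*. Each prime-power unit group is (Z/5Z)^* ≅ Z/4Z; (Z/101Z)^* ≅ Z/100Z. Hence Gal(Q(zeta_505)/Q) ≅ Z/4Z × Z/100Z.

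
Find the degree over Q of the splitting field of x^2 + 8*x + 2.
[K:Q] = 2

The discriminant of x^2 + (8)*x + (2) is b^2 - 4c = 64 - (8) = 56. Since 56 is not a perfect square in Q, the polynomial is irreducible over Q. Its two roots generate a degree-2 extension, so [K:Q] = 2.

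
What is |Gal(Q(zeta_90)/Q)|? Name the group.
|Gal(Q(zeta_90)/Q)| = phi(90) = 24; group ≅ (Z/90Z)^* ≅ Z/4Z × Z/6Z

The n-th cyclotomic polynomial Φ_90(x) is the minimal polynomial of zeta_90 over Q and has degree phi(90) = 24. So Q(zeta_90) is a degree-24 Galois extension with Galois group (Z/90Z)^*. By CRT, (Z/90Z)^* ≅ (Z/2Z)^* × (Z/9Z)^* × (Z/5Z)^*. Each prime-power unit group is (Z/2Z)^* ≅ trivial group (order 1); (Z/9Z)^* ≅ Z/6Z; (Z/5Z)^* ≅ Z/4Z. Hence Gal(Q(zeta_90)/Q) ≅ Z/4Z × Z/6Z.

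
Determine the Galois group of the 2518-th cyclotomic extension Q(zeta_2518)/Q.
|Gal(Q(zeta_2518)/Q)| = phi(2518) = 1258; group ≅ (Z/2518Z)^* ≅ Z/1258Z

The n-th cyclotomic polynomial Φ_2518(x) is the minimal polynomial of zeta_2518 over Q and has degree phi(2518) = 1258. So Q(zeta_2518) is a degree-1258 Galois extension with Galois group (Z/2518Z)^*. By CRT, (Z/2518Z)^* ≅ (Z/2Z)^* × (Z/1259Z)^*. Each prime-power unit group is (Z/2Z)^* ≅ trivial group (order 1); (Z/1259Z)^* ≅ Z/1258Z. Hence Gal(Q(zeta_2518)/Q) ≅ Z/1258Z.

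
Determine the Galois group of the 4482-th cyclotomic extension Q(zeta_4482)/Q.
|Gal(Q(zeta_4482)/Q)| = phi(4482) = 1476; group ≅ (Z/4482Z)^* ≅ Z/18Z × Z/82Z

The n-th cyclotomic polynomial Φ_4482(x) is the minimal polynomial of zeta_4482 over Q and has degree phi(4482) = 1476. So Q(zeta_4482) is a degree-1476 Galois extension with Galois group (Z/4482Z)^*. By CRT, (Z/4482Z)^* ≅ (Z/2Z)^* × (Z/27Z)^* × (Z/83Z)^*. Each prime-power unit group is (Z/2Z)^* ≅ trivial group (order 1); (Z/27Z)^* ≅ Z/18Z; (Z/83Z)^* ≅ Z/82Z. Hence Gal(Q(zeta_4482)/Q) ≅ Z/18Z × Z/82Z.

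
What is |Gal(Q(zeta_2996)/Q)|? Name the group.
|Gal(Q(zeta_2996)/Q)| = phi(2996) = 1272; group ≅ (Z/2996Z)^* ≅ Z/2Z × Z/6Z × Z/106Z

The n-th cyclotomic polynomial Φ_2996(x) is the minimal polynomial of zeta_2996 over Q and has degree phi(2996) = 1272. So Q(zeta_2996) is a degree-1272 Galois extension with Galois group (Z/2996Z)^*. By CRT, (Z/2996Z)^* ≅ (Z/4Z)^* × (Z/7Z)^* × (Z/107Z)^*. Each prime-power unit group is (Z/4Z)^* ≅ Z/2Z; (Z/7Z)^* ≅ Z/6Z; (Z/107Z)^* ≅ Z/106Z. Hence Gal(Q(zeta_2996)/Q) ≅ Z/2Z × Z/6Z × Z/106Z.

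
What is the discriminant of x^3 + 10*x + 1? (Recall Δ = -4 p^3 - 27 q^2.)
Δ = -4027

For a depressed cubic x^3 + p x + q the discriminant is Δ = -4 p^3 - 27 q^2 = -4*(10)^3 - 27*(1)^2 = -4000 - 27 = -4027.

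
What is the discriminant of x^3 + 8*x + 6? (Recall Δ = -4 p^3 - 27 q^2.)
Δ = -3020

For a depressed cubic x^3 + p x + q the discriminant is Δ = -4 p^3 - 27 q^2 = -4*(8)^3 - 27*(6)^2 = -2048 - 972 = -3020.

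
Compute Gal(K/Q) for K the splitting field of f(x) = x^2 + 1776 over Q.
Gal(K/Q) = Z/2Z (cyclic of order 2)

x^2 + 1776 is irreducible over Q since -1776 is not a rational square. The splitting field Q(sqrt(-1776)) has degree 2 over Q, and its unique nontrivial automorphism is sqrt(-1776) ↦ -sqrt(-1776). Hence Gal(Q(sqrt(-1776))/Q) = Z/2Z.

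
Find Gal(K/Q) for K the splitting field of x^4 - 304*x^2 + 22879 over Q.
Gal(K/Q) = V_4 (Klein four-group, Z/2Z × Z/2Z)

f factors as (x^2 - 167)(x^2 - 137), so the splitting field is K = Q(sqrt(167), sqrt(137)). The elements 167, 137, 22879 are all non-squares in Q, so sqrt(167) and sqrt(137) generate independent quadratic extensions. Thus [K:Q] = 4 and Gal(K/Q) is generated by the two order-2 automorphisms sqrt(167) ↦ -sqrt(167) and sqrt(137) ↦ -sqrt(137), giving V_4.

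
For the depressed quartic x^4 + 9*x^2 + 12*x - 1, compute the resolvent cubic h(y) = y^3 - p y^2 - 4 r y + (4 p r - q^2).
h(y) = y^3 - 9*y^2 + 4*y - 180

Identify coefficients: p = 9, q = 12, r = -1.
Plug into h(y) = y^3 - p y^2 - 4 r y + (4 p r - q^2):
  h(y) = y^3 - (9) y^2 - 4*(-1) y + (4*(9)*(-1) - (12)^2)
       = y^3 + (-9) y^2 + (4) y + (-180).
Simplifying: h(y) = y^3 - 9*y^2 + 4*y - 180.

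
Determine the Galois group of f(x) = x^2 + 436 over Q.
Gal(K/Q) = Z/2Z (cyclic of order 2)

x^2 + 436 is irreducible over Q since -436 is not a rational square. The splitting field Q(sqrt(-436)) has degree 2 over Q, and its unique nontrivial automorphism is sqrt(-436) ↦ -sqrt(-436). Hence Gal(Q(sqrt(-436))/Q) = Z/2Z.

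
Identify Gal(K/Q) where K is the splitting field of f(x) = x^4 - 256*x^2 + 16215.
Gal(K/Q) = V_4 (Klein four-group, Z/2Z × Z/2Z)

f factors as (x^2 - 141)(x^2 - 115), so the splitting field is K = Q(sqrt(141), sqrt(115)). The elements 141, 115, 16215 are all non-squares in Q, so sqrt(141) and sqrt(115) generate independent quadratic extensions. Thus [K:Q] = 4 and Gal(K/Q) is generated by the two order-2 automorphisms sqrt(141) ↦ -sqrt(141) and sqrt(115) ↦ -sqrt(115), giving V_4.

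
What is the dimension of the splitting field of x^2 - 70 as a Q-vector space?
[K:Q] = 2

The polynomial x^2 - 70 is irreducible over Q since 70 is not a perfect square. Its splitting field is Q(sqrt(70)), which has degree 2 over Q.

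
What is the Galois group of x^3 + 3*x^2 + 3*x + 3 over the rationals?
Gal(K/Q) = S_3 (symmetric group of order 6)

Compute the discriminant of x^3 + (3)*x^2 + (3)*x + (3): Δ = -108. Since Δ is not a rational square, the Galois group is not contained in A_3; it must be the full S_3 (irreducibility of the cubic rules out anything smaller).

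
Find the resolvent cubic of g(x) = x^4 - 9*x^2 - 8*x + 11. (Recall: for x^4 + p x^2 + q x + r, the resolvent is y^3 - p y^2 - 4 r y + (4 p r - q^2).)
h(y) = y^3 + 9*y^2 - 44*y - 460

Identify coefficients: p = -9, q = -8, r = 11.
Plug into h(y) = y^3 - p y^2 - 4 r y + (4 p r - q^2):
  h(y) = y^3 - (-9) y^2 - 4*(11) y + (4*(-9)*(11) - (-8)^2)
       = y^3 + (9) y^2 + (-44) y + (-460).
Simplifying: h(y) = y^3 + 9*y^2 - 44*y - 460.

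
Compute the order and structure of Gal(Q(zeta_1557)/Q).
|Gal(Q(zeta_1557)/Q)| = phi(1557) = 1032; group ≅ (Z/1557Z)^* ≅ Z/6Z × Z/172Z

The n-th cyclotomic polynomial Φ_1557(x) is the minimal polynomial of zeta_1557 over Q and has degree phi(1557) = 1032. So Q(zeta_1557) is a degree-1032 Galois extension with Galois group (Z/1557Z)^*. By CRT, (Z/1557Z)^* ≅ (Z/9Z)^* × (Z/173Z)^*. Each prime-power unit group is (Z/9Z)^* ≅ Z/6Z; (Z/173Z)^* ≅ Z/172Z. Hence Gal(Q(zeta_1557)/Q) ≅ Z/6Z × Z/172Z.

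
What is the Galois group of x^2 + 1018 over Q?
Gal(K/Q) = Z/2Z (cyclic of order 2)

x^2 + 1018 is irreducible over Q since -1018 is not a rational square. The splitting field Q(sqrt(-1018)) has degree 2 over Q, and its unique nontrivial automorphism is sqrt(-1018) ↦ -sqrt(-1018). Hence Gal(Q(sqrt(-1018))/Q) = Z/2Z.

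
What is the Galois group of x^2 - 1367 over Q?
Gal(K/Q) = Z/2Z (cyclic of order 2)

x^2 - 1367 is irreducible over Q since 1367 is not a rational square. The splitting field Q(sqrt(1367)) has degree 2 over Q, and its unique nontrivial automorphism is sqrt(1367) ↦ -sqrt(1367). Hence Gal(Q(sqrt(1367))/Q) = Z/2Z.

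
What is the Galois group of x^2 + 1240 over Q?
Gal(K/Q) = Z/2Z (cyclic of order 2)

x^2 + 1240 is irreducible over Q since -1240 is not a rational square. The splitting field Q(sqrt(-1240)) has degree 2 over Q, and its unique nontrivial automorphism is sqrt(-1240) ↦ -sqrt(-1240). Hence Gal(Q(sqrt(-1240))/Q) = Z/2Z.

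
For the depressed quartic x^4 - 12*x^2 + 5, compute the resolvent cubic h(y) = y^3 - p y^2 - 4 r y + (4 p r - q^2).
h(y) = y^3 + 12*y^2 - 20*y - 240

Identify coefficients: p = -12, q = 0, r = 5.
Plug into h(y) = y^3 - p y^2 - 4 r y + (4 p r - q^2):
  h(y) = y^3 - (-12) y^2 - 4*(5) y + (4*(-12)*(5) - (0)^2)
       = y^3 + (12) y^2 + (-20) y + (-240).
Simplifying: h(y) = y^3 + 12*y^2 - 20*y - 240.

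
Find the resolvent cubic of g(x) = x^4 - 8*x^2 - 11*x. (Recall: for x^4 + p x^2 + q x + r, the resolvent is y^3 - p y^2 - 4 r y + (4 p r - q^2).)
h(y) = y^3 + 8*y^2 - 121

Identify coefficients: p = -8, q = -11, r = 0.
Plug into h(y) = y^3 - p y^2 - 4 r y + (4 p r - q^2):
  h(y) = y^3 - (-8) y^2 - 4*(0) y + (4*(-8)*(0) - (-11)^2)
       = y^3 + (8) y^2 + (0) y + (-121).
Simplifying: h(y) = y^3 + 8*y^2 - 121.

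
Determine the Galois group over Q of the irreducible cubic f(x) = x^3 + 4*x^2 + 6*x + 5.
Gal(K/Q) = S_3 (symmetric group of order 6)

Compute the discriminant of x^3 + (4)*x^2 + (6)*x + (5): Δ = -83. Since Δ is not a rational square, the Galois group is not contained in A_3; it must be the full S_3 (irreducibility of the cubic rules out anything smaller).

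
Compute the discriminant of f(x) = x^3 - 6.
Δ = -972

For x^3 + a x^2 + b x + c the discriminant is Δ = 18 a b c - 4 a^3 c + a^2 b^2 - 4 b^3 - 27 c^2.
Plug a = 0, b = 0, c = -6:
  18*(0)*(0)*(-6) - 4*(0)^3*(-6) + (0)^2*(0)^2 - 4*(0)^3 - 27*(-6)^2
  = 0 + (0) + 0 + (0) + (-972)
  = -972.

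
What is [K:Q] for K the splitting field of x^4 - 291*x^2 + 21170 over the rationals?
[K:Q] = 4

f factors as (x^2 - 145)(x^2 - 146); the splitting field is K = Q(sqrt(145), sqrt(146)). Since 145, 146, and 21170 are all non-squares in Q, the three subfields Q(sqrt(145)), Q(sqrt(146)), Q(sqrt(21170)) are distinct degree-2 extensions, so [K:Q] = 4 (Klein four Galois group).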